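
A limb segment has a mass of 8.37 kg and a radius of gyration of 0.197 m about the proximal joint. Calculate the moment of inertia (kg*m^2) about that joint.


I = m * k^2
I = 8.37 * 0.197^2
k^2 = 0.0388
I = 0.3248


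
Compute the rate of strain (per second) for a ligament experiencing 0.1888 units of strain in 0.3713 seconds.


strain_rate = delta_strain / delta_t
strain_rate = 0.1888 / 0.3713
strain_rate = 0.5085


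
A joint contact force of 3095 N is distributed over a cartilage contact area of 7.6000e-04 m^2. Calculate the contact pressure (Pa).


P = F / A
P = 3095 / 7.6000e-04
P = 4.0724e+06


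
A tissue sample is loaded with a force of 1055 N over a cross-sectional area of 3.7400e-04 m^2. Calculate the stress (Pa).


stress = F / A
stress = 1055 / 3.7400e-04
stress = 2.8209e+06


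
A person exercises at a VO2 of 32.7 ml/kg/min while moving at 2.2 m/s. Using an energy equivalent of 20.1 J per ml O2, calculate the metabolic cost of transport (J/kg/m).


Power per kg = VO2 * 20.1 / 60
Power per kg = 32.7 * 20.1 / 60 = 10.9545 W/kg
Cost = power_per_kg / speed
Cost = 10.9545 / 2.2
Cost = 4.9793


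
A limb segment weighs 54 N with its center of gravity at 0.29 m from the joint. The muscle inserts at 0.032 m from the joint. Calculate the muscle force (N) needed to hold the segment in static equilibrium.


F_muscle = W * d_load / d_muscle
F_muscle = 54 * 0.29 / 0.032
Numerator = 15.6600
F_muscle = 489.3750


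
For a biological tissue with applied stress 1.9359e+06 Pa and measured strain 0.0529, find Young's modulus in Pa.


E = stress / strain
E = 1.9359e+06 / 0.0529
E = 3.6595e+07


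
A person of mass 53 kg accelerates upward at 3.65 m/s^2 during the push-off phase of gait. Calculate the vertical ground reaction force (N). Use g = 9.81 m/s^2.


GRF = m * (g + a)
GRF = 53 * (9.81 + 3.65)
GRF = 53 * 13.4600
GRF = 713.3800


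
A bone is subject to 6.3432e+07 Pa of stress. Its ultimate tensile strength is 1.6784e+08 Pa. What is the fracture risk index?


FRI = applied / ultimate
FRI = 6.3432e+07 / 1.6784e+08
FRI = 0.3779


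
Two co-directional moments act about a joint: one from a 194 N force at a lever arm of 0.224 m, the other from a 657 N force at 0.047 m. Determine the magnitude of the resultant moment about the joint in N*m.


M = F1 * d1 + F2 * d2
M = 194 * 0.224 + 657 * 0.047
M = 43.4560 + 30.8790
M = 74.3350


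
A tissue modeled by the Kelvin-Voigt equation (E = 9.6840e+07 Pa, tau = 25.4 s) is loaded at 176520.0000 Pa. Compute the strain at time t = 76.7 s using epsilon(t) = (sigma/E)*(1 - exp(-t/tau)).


epsilon(t) = (sigma/E) * (1 - exp(-t/tau))
sigma/E = 176520.0000 / 9.6840e+07 = 0.0018
exp(-t/tau) = exp(-76.7 / 25.4) = 0.0488
epsilon = 0.0018 * (1 - 0.0488)
epsilon = 0.0017


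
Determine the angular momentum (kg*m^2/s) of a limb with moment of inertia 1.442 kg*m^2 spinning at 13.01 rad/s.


L = I * omega
L = 1.442 * 13.01
L = 18.7604


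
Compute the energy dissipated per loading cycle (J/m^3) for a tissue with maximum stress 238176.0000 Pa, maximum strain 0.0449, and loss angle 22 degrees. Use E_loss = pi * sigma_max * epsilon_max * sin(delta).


E_loss = pi * sigma_max * epsilon_max * sin(delta)
delta = 22 deg = 0.3840 rad
sin(delta) = 0.3746
E_loss = pi * 238176.0000 * 0.0449 * 0.3746
E_loss = 12585.4755


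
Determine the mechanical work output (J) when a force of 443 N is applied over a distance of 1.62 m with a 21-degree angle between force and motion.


W = F * d * cos(theta)
theta = 21 deg = 0.3665 rad
cos(theta) = 0.9336
W = 443 * 1.62 * 0.9336
W = 669.9933


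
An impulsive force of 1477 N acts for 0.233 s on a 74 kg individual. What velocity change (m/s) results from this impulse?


J = F * dt = 1477 * 0.233 = 344.1410 N*s
delta_v = J / m
delta_v = 344.1410 / 74
delta_v = 4.6506


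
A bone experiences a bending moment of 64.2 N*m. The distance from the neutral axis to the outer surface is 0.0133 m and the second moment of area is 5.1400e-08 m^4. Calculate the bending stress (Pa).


sigma = M * c / I
sigma = 64.2 * 0.0133 / 5.1400e-08
M * c = 0.8539
sigma = 1.6612e+07


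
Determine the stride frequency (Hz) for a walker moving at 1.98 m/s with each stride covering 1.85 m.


f = v / stride_length
f = 1.98 / 1.85
f = 1.0703


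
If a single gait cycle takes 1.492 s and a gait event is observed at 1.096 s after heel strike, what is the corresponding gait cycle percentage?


pct = (event_time / cycle_time) * 100
pct = (1.096 / 1.492) * 100
ratio = 0.7346
pct = 73.4584


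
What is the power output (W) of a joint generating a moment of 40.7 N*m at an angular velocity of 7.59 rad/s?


P = M * omega
P = 40.7 * 7.59
P = 308.9130


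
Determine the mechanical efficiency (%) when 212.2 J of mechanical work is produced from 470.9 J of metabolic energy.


eta = (W_mech / E_meta) * 100
eta = (212.2 / 470.9) * 100
ratio = 0.4506
eta = 45.0626


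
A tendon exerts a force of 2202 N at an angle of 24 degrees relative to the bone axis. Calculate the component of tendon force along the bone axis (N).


F_eff = F_tendon * cos(theta)
theta = 24 deg = 0.4189 rad
cos(theta) = 0.9135
F_eff = 2202 * 0.9135
F_eff = 2011.6271


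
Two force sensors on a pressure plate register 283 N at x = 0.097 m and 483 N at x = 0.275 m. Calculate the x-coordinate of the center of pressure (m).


COP_x = (F1*x1 + F2*x2) / (F1 + F2)
COP_x = (283*0.097 + 483*0.275) / (283 + 483)
Numerator = 160.2760
Denominator = 766
COP_x = 0.2092


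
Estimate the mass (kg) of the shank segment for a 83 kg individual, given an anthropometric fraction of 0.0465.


m_segment = body_mass * fraction
m_segment = 83 * 0.0465
m_segment = 3.8595


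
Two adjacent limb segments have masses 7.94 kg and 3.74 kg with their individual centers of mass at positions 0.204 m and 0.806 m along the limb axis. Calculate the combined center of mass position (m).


COM = (m1*x1 + m2*x2) / (m1 + m2)
COM = (7.94*0.204 + 3.74*0.806) / (7.94 + 3.74)
Numerator = 4.6342
Denominator = 11.6800
COM = 0.3968


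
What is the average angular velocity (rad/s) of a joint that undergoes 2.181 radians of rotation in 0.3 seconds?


omega = delta_theta / delta_t
omega = 2.181 / 0.3
omega = 7.2700


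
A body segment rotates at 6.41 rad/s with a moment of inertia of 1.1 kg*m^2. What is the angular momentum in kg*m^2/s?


L = I * omega
L = 1.1 * 6.41
L = 7.0510


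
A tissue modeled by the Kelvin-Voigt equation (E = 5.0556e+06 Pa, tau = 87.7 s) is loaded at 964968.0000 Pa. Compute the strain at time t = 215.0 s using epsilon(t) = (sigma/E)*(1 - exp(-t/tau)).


epsilon(t) = (sigma/E) * (1 - exp(-t/tau))
sigma/E = 964968.0000 / 5.0556e+06 = 0.1909
exp(-t/tau) = exp(-215.0 / 87.7) = 0.0862
epsilon = 0.1909 * (1 - 0.0862)
epsilon = 0.1744


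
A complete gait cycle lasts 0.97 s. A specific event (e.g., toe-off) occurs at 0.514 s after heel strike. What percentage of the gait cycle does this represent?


pct = (event_time / cycle_time) * 100
pct = (0.514 / 0.97) * 100
ratio = 0.5299
pct = 52.9897


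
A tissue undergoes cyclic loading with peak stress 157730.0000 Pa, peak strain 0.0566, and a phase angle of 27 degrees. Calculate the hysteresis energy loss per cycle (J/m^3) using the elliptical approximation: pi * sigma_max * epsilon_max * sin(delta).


E_loss = pi * sigma_max * epsilon_max * sin(delta)
delta = 27 deg = 0.4712 rad
sin(delta) = 0.4540
E_loss = pi * 157730.0000 * 0.0566 * 0.4540
E_loss = 12732.9013


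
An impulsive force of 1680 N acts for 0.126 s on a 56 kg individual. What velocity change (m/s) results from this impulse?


J = F * dt = 1680 * 0.126 = 211.6800 N*s
delta_v = J / m
delta_v = 211.6800 / 56
delta_v = 3.7800


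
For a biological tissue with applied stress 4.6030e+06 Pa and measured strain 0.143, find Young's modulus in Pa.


E = stress / strain
E = 4.6030e+06 / 0.143
E = 3.2189e+07


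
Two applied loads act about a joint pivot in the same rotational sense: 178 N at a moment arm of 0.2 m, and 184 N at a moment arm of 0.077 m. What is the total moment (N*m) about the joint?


M = F1 * d1 + F2 * d2
M = 178 * 0.2 + 184 * 0.077
M = 35.6000 + 14.1680
M = 49.7680


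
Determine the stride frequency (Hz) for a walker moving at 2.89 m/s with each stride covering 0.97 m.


f = v / stride_length
f = 2.89 / 0.97
f = 2.9794


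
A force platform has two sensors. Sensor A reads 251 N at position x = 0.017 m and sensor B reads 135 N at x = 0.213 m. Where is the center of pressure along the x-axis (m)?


COP_x = (F1*x1 + F2*x2) / (F1 + F2)
COP_x = (251*0.017 + 135*0.213) / (251 + 135)
Numerator = 33.0220
Denominator = 386
COP_x = 0.0855


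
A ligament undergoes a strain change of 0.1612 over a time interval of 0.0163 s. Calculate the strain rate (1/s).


strain_rate = delta_strain / delta_t
strain_rate = 0.1612 / 0.0163
strain_rate = 9.8896


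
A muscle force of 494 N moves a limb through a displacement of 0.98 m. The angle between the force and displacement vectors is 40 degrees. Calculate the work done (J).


W = F * d * cos(theta)
theta = 40 deg = 0.6981 rad
cos(theta) = 0.7660
W = 494 * 0.98 * 0.7660
W = 370.8574


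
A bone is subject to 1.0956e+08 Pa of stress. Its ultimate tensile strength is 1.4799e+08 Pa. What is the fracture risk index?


FRI = applied / ultimate
FRI = 1.0956e+08 / 1.4799e+08
FRI = 0.7403


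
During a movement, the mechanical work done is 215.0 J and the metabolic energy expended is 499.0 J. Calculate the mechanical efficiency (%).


eta = (W_mech / E_meta) * 100
eta = (215.0 / 499.0) * 100
ratio = 0.4309
eta = 43.0862


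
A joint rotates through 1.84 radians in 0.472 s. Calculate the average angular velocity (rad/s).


omega = delta_theta / delta_t
omega = 1.84 / 0.472
omega = 3.8983


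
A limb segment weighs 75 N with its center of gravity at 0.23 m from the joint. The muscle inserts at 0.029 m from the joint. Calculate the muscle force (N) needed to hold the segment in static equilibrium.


F_muscle = W * d_load / d_muscle
F_muscle = 75 * 0.23 / 0.029
Numerator = 17.2500
F_muscle = 594.8276


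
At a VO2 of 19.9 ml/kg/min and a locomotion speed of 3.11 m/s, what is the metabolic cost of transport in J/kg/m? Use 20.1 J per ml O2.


Power per kg = VO2 * 20.1 / 60
Power per kg = 19.9 * 20.1 / 60 = 6.6665 W/kg
Cost = power_per_kg / speed
Cost = 6.6665 / 3.11
Cost = 2.1436


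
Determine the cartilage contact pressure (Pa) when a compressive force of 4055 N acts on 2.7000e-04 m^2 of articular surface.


P = F / A
P = 4055 / 2.7000e-04
P = 1.5019e+07


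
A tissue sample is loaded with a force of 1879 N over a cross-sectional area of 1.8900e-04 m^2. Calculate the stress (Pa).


stress = F / A
stress = 1879 / 1.8900e-04
stress = 9.9418e+06


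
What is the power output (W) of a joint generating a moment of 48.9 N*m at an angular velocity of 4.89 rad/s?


P = M * omega
P = 48.9 * 4.89
P = 239.1210


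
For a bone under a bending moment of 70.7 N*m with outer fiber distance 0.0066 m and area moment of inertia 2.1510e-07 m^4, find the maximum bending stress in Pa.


sigma = M * c / I
sigma = 70.7 * 0.0066 / 2.1510e-07
M * c = 0.4666
sigma = 2.1693e+06


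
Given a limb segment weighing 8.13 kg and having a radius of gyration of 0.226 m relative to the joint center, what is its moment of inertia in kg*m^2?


I = m * k^2
I = 8.13 * 0.226^2
k^2 = 0.0511
I = 0.4152


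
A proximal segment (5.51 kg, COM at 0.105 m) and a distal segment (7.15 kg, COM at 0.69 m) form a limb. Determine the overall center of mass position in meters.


COM = (m1*x1 + m2*x2) / (m1 + m2)
COM = (5.51*0.105 + 7.15*0.69) / (5.51 + 7.15)
Numerator = 5.5120
Denominator = 12.6600
COM = 0.4354


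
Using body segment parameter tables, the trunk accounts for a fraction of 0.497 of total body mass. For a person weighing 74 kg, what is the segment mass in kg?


m_segment = body_mass * fraction
m_segment = 74 * 0.497
m_segment = 36.7780


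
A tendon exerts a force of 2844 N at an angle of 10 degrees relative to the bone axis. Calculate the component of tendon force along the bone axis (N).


F_eff = F_tendon * cos(theta)
theta = 10 deg = 0.1745 rad
cos(theta) = 0.9848
F_eff = 2844 * 0.9848
F_eff = 2800.7932


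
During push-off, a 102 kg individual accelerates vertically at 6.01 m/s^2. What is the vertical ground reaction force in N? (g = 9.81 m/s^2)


GRF = m * (g + a)
GRF = 102 * (9.81 + 6.01)
GRF = 102 * 15.8200
GRF = 1613.6400


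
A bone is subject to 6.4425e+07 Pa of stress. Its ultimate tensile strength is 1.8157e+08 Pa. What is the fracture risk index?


FRI = applied / ultimate
FRI = 6.4425e+07 / 1.8157e+08
FRI = 0.3548


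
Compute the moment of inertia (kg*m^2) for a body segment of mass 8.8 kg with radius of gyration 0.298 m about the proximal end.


I = m * k^2
I = 8.8 * 0.298^2
k^2 = 0.0888
I = 0.7815


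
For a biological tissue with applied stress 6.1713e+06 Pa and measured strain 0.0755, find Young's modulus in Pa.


E = stress / strain
E = 6.1713e+06 / 0.0755
E = 8.1739e+07


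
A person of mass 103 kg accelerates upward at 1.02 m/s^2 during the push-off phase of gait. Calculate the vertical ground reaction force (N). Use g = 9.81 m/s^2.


GRF = m * (g + a)
GRF = 103 * (9.81 + 1.02)
GRF = 103 * 10.8300
GRF = 1115.4900


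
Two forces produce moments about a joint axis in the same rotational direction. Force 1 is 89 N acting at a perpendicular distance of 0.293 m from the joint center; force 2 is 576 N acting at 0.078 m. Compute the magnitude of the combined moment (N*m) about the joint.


M = F1 * d1 + F2 * d2
M = 89 * 0.293 + 576 * 0.078
M = 26.0770 + 44.9280
M = 71.0050


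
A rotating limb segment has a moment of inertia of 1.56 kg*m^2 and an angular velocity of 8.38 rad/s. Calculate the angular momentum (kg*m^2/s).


L = I * omega
L = 1.56 * 8.38
L = 13.0728


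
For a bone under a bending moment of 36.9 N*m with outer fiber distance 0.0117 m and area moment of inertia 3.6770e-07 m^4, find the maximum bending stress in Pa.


sigma = M * c / I
sigma = 36.9 * 0.0117 / 3.6770e-07
M * c = 0.4317
sigma = 1.1741e+06


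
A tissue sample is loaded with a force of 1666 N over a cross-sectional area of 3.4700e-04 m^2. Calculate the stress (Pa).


stress = F / A
stress = 1666 / 3.4700e-04
stress = 4.8012e+06


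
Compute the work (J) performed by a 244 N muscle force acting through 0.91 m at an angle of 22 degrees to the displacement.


W = F * d * cos(theta)
theta = 22 deg = 0.3840 rad
cos(theta) = 0.9272
W = 244 * 0.91 * 0.9272
W = 205.8719


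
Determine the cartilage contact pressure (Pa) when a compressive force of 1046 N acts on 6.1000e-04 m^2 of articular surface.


P = F / A
P = 1046 / 6.1000e-04
P = 1.7148e+06


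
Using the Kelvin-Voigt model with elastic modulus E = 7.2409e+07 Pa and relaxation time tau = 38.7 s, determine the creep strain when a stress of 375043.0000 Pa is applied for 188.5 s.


epsilon(t) = (sigma/E) * (1 - exp(-t/tau))
sigma/E = 375043.0000 / 7.2409e+07 = 0.0052
exp(-t/tau) = exp(-188.5 / 38.7) = 0.0077
epsilon = 0.0052 * (1 - 0.0077)
epsilon = 0.0051


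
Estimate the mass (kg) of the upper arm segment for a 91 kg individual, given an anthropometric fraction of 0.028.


m_segment = body_mass * fraction
m_segment = 91 * 0.028
m_segment = 2.5480


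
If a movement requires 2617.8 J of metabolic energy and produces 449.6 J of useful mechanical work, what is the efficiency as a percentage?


eta = (W_mech / E_meta) * 100
eta = (449.6 / 2617.8) * 100
ratio = 0.1717
eta = 17.1747


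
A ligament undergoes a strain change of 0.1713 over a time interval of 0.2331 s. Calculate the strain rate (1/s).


strain_rate = delta_strain / delta_t
strain_rate = 0.1713 / 0.2331
strain_rate = 0.7349


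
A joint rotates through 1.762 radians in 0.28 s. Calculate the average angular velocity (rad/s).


omega = delta_theta / delta_t
omega = 1.762 / 0.28
omega = 6.2929


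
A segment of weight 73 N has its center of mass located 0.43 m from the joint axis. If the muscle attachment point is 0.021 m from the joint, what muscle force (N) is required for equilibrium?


F_muscle = W * d_load / d_muscle
F_muscle = 73 * 0.43 / 0.021
Numerator = 31.3900
F_muscle = 1494.7619


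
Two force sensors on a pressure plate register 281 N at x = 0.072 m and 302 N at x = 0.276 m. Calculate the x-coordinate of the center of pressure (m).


COP_x = (F1*x1 + F2*x2) / (F1 + F2)
COP_x = (281*0.072 + 302*0.276) / (281 + 302)
Numerator = 103.5840
Denominator = 583
COP_x = 0.1777


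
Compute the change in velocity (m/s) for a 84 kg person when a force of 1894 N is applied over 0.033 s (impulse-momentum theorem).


J = F * dt = 1894 * 0.033 = 62.5020 N*s
delta_v = J / m
delta_v = 62.5020 / 84
delta_v = 0.7441


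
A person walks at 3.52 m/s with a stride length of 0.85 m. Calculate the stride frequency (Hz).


f = v / stride_length
f = 3.52 / 0.85
f = 4.1412


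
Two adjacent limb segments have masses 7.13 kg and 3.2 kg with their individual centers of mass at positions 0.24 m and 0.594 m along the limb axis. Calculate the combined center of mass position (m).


COM = (m1*x1 + m2*x2) / (m1 + m2)
COM = (7.13*0.24 + 3.2*0.594) / (7.13 + 3.2)
Numerator = 3.6120
Denominator = 10.3300
COM = 0.3497


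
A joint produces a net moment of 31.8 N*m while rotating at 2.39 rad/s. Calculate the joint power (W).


P = M * omega
P = 31.8 * 2.39
P = 76.0020


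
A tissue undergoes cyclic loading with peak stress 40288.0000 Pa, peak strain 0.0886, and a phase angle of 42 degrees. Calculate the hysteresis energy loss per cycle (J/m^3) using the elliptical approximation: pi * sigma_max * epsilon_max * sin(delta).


E_loss = pi * sigma_max * epsilon_max * sin(delta)
delta = 42 deg = 0.7330 rad
sin(delta) = 0.6691
E_loss = pi * 40288.0000 * 0.0886 * 0.6691
E_loss = 7503.6090


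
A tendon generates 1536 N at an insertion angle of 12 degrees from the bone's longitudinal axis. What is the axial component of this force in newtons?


F_eff = F_tendon * cos(theta)
theta = 12 deg = 0.2094 rad
cos(theta) = 0.9781
F_eff = 1536 * 0.9781
F_eff = 1502.4347


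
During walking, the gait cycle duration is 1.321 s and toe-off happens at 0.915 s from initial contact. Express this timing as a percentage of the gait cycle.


pct = (event_time / cycle_time) * 100
pct = (0.915 / 1.321) * 100
ratio = 0.6927
pct = 69.2657


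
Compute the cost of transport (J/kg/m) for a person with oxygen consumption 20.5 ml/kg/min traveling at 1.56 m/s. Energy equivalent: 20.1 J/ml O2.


Power per kg = VO2 * 20.1 / 60
Power per kg = 20.5 * 20.1 / 60 = 6.8675 W/kg
Cost = power_per_kg / speed
Cost = 6.8675 / 1.56
Cost = 4.4022


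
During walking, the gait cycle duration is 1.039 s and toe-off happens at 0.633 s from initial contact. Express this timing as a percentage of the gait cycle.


pct = (event_time / cycle_time) * 100
pct = (0.633 / 1.039) * 100
ratio = 0.6092
pct = 60.9240


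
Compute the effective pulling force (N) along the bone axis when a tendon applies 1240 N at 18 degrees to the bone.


F_eff = F_tendon * cos(theta)
theta = 18 deg = 0.3142 rad
cos(theta) = 0.9511
F_eff = 1240 * 0.9511
F_eff = 1179.3101


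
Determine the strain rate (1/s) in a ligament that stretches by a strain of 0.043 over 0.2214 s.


strain_rate = delta_strain / delta_t
strain_rate = 0.043 / 0.2214
strain_rate = 0.1942


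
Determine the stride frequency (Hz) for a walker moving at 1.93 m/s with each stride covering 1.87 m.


f = v / stride_length
f = 1.93 / 1.87
f = 1.0321


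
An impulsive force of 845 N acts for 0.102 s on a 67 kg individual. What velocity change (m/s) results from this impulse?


J = F * dt = 845 * 0.102 = 86.1900 N*s
delta_v = J / m
delta_v = 86.1900 / 67
delta_v = 1.2864


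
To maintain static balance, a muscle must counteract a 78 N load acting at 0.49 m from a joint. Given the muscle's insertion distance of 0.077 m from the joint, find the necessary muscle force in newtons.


F_muscle = W * d_load / d_muscle
F_muscle = 78 * 0.49 / 0.077
Numerator = 38.2200
F_muscle = 496.3636


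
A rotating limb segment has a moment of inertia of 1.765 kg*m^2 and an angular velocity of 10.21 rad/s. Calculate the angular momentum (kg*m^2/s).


L = I * omega
L = 1.765 * 10.21
L = 18.0206


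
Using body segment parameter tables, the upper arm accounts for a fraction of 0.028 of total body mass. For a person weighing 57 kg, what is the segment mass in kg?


m_segment = body_mass * fraction
m_segment = 57 * 0.028
m_segment = 1.5960


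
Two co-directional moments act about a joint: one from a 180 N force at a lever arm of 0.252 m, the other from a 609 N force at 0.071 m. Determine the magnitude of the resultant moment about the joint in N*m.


M = F1 * d1 + F2 * d2
M = 180 * 0.252 + 609 * 0.071
M = 45.3600 + 43.2390
M = 88.5990


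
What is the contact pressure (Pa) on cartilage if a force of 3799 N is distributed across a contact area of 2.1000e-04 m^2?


P = F / A
P = 3799 / 2.1000e-04
P = 1.8090e+07


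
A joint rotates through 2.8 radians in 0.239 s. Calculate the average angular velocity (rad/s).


omega = delta_theta / delta_t
omega = 2.8 / 0.239
omega = 11.7155


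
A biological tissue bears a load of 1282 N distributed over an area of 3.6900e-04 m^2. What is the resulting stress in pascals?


stress = F / A
stress = 1282 / 3.6900e-04
stress = 3.4743e+06


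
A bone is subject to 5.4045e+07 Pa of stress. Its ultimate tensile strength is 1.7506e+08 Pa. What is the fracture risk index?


FRI = applied / ultimate
FRI = 5.4045e+07 / 1.7506e+08
FRI = 0.3087


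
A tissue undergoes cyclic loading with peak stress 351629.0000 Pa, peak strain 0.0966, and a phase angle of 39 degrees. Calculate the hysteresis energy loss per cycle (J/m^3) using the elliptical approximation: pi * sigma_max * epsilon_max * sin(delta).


E_loss = pi * sigma_max * epsilon_max * sin(delta)
delta = 39 deg = 0.6807 rad
sin(delta) = 0.6293
E_loss = pi * 351629.0000 * 0.0966 * 0.6293
E_loss = 67155.7940


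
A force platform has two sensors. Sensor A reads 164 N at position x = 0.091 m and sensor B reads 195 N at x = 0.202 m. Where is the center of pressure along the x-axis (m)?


COP_x = (F1*x1 + F2*x2) / (F1 + F2)
COP_x = (164*0.091 + 195*0.202) / (164 + 195)
Numerator = 54.3140
Denominator = 359
COP_x = 0.1513


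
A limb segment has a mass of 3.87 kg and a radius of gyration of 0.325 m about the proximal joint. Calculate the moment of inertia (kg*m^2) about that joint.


I = m * k^2
I = 3.87 * 0.325^2
k^2 = 0.1056
I = 0.4088


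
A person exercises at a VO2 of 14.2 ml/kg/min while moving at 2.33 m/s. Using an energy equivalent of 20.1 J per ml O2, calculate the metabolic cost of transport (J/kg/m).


Power per kg = VO2 * 20.1 / 60
Power per kg = 14.2 * 20.1 / 60 = 4.7570 W/kg
Cost = power_per_kg / speed
Cost = 4.7570 / 2.33
Cost = 2.0416


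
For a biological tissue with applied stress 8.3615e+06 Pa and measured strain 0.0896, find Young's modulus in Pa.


E = stress / strain
E = 8.3615e+06 / 0.0896
E = 9.3320e+07


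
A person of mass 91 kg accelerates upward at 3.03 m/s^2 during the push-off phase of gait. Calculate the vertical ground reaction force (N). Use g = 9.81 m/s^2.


GRF = m * (g + a)
GRF = 91 * (9.81 + 3.03)
GRF = 91 * 12.8400
GRF = 1168.4400


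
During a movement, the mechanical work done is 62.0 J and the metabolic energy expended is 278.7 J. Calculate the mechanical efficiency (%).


eta = (W_mech / E_meta) * 100
eta = (62.0 / 278.7) * 100
ratio = 0.2225
eta = 22.2461


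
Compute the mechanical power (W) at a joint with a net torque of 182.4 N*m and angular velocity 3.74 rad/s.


P = M * omega
P = 182.4 * 3.74
P = 682.1760


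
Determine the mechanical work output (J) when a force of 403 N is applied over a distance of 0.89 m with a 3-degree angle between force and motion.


W = F * d * cos(theta)
theta = 3 deg = 0.0524 rad
cos(theta) = 0.9986
W = 403 * 0.89 * 0.9986
W = 358.1785


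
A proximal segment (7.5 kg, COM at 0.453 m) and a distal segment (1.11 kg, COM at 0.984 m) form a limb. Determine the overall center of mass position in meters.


COM = (m1*x1 + m2*x2) / (m1 + m2)
COM = (7.5*0.453 + 1.11*0.984) / (7.5 + 1.11)
Numerator = 4.4897
Denominator = 8.6100
COM = 0.5215


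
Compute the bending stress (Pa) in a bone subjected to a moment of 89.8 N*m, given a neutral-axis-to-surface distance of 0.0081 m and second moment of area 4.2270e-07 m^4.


sigma = M * c / I
sigma = 89.8 * 0.0081 / 4.2270e-07
M * c = 0.7274
sigma = 1.7208e+06


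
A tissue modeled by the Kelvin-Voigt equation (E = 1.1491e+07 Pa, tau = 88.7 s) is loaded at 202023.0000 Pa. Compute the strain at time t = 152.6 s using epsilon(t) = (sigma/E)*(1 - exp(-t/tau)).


epsilon(t) = (sigma/E) * (1 - exp(-t/tau))
sigma/E = 202023.0000 / 1.1491e+07 = 0.0176
exp(-t/tau) = exp(-152.6 / 88.7) = 0.1790
epsilon = 0.0176 * (1 - 0.1790)
epsilon = 0.0144


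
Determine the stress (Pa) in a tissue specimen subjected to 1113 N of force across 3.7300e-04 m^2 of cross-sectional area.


stress = F / A
stress = 1113 / 3.7300e-04
stress = 2.9839e+06


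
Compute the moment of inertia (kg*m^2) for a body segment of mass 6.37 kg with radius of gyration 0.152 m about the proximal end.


I = m * k^2
I = 6.37 * 0.152^2
k^2 = 0.0231
I = 0.1472


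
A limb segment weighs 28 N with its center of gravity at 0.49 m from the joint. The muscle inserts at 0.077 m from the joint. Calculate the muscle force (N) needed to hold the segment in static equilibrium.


F_muscle = W * d_load / d_muscle
F_muscle = 28 * 0.49 / 0.077
Numerator = 13.7200
F_muscle = 178.1818


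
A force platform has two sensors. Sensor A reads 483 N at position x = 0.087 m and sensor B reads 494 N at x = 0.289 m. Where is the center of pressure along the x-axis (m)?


COP_x = (F1*x1 + F2*x2) / (F1 + F2)
COP_x = (483*0.087 + 494*0.289) / (483 + 494)
Numerator = 184.7870
Denominator = 977
COP_x = 0.1891


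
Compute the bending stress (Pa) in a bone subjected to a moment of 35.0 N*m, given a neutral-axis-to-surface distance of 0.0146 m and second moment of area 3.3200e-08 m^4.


sigma = M * c / I
sigma = 35.0 * 0.0146 / 3.3200e-08
M * c = 0.5110
sigma = 1.5392e+07


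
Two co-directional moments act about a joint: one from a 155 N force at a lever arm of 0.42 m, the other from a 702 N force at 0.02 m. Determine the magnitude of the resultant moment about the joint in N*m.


M = F1 * d1 + F2 * d2
M = 155 * 0.42 + 702 * 0.02
M = 65.1000 + 14.0400
M = 79.1400


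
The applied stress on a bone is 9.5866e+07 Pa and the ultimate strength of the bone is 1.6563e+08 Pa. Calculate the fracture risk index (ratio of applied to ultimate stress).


FRI = applied / ultimate
FRI = 9.5866e+07 / 1.6563e+08
FRI = 0.5788


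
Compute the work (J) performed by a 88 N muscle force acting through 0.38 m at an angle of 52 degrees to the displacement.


W = F * d * cos(theta)
theta = 52 deg = 0.9076 rad
cos(theta) = 0.6157
W = 88 * 0.38 * 0.6157
W = 20.5877


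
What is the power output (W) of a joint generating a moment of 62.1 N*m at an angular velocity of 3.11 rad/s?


P = M * omega
P = 62.1 * 3.11
P = 193.1310


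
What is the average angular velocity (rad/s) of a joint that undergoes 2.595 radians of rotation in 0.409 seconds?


omega = delta_theta / delta_t
omega = 2.595 / 0.409
omega = 6.3447


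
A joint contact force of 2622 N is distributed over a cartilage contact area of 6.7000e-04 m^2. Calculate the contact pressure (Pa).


P = F / A
P = 2622 / 6.7000e-04
P = 3.9134e+06


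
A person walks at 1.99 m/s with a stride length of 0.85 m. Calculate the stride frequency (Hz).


f = v / stride_length
f = 1.99 / 0.85
f = 2.3412


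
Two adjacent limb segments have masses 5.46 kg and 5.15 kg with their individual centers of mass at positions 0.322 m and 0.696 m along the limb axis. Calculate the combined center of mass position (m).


COM = (m1*x1 + m2*x2) / (m1 + m2)
COM = (5.46*0.322 + 5.15*0.696) / (5.46 + 5.15)
Numerator = 5.3425
Denominator = 10.6100
COM = 0.5035


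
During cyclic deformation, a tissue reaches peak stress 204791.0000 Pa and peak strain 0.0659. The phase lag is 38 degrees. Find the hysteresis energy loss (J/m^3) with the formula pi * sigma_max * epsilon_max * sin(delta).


E_loss = pi * sigma_max * epsilon_max * sin(delta)
delta = 38 deg = 0.6632 rad
sin(delta) = 0.6157
E_loss = pi * 204791.0000 * 0.0659 * 0.6157
E_loss = 26102.8623


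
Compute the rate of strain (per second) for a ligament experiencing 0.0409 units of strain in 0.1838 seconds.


strain_rate = delta_strain / delta_t
strain_rate = 0.0409 / 0.1838
strain_rate = 0.2225


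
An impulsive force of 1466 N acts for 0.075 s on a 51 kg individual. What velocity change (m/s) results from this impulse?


J = F * dt = 1466 * 0.075 = 109.9500 N*s
delta_v = J / m
delta_v = 109.9500 / 51
delta_v = 2.1559


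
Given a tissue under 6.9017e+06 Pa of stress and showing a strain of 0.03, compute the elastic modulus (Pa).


E = stress / strain
E = 6.9017e+06 / 0.03
E = 2.3006e+08


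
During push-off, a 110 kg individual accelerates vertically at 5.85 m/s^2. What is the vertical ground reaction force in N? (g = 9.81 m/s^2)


GRF = m * (g + a)
GRF = 110 * (9.81 + 5.85)
GRF = 110 * 15.6600
GRF = 1722.6000


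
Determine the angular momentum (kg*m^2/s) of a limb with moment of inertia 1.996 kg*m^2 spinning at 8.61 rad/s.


L = I * omega
L = 1.996 * 8.61
L = 17.1856


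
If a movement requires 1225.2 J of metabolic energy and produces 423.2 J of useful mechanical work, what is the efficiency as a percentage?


eta = (W_mech / E_meta) * 100
eta = (423.2 / 1225.2) * 100
ratio = 0.3454
eta = 34.5413


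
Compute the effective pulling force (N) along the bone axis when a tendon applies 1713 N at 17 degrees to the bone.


F_eff = F_tendon * cos(theta)
theta = 17 deg = 0.2967 rad
cos(theta) = 0.9563
F_eff = 1713 * 0.9563
F_eff = 1638.1500


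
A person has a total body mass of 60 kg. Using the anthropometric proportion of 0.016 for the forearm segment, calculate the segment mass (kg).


m_segment = body_mass * fraction
m_segment = 60 * 0.016
m_segment = 0.9600


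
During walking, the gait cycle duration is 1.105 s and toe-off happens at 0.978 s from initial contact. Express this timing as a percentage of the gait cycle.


pct = (event_time / cycle_time) * 100
pct = (0.978 / 1.105) * 100
ratio = 0.8851
pct = 88.5068


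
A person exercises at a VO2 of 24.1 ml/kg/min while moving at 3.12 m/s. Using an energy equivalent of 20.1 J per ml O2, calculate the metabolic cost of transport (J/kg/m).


Power per kg = VO2 * 20.1 / 60
Power per kg = 24.1 * 20.1 / 60 = 8.0735 W/kg
Cost = power_per_kg / speed
Cost = 8.0735 / 3.12
Cost = 2.5877


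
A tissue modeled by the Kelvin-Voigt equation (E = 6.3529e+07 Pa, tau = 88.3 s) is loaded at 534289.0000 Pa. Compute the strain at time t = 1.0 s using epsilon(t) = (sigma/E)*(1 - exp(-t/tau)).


epsilon(t) = (sigma/E) * (1 - exp(-t/tau))
sigma/E = 534289.0000 / 6.3529e+07 = 0.0084
exp(-t/tau) = exp(-1.0 / 88.3) = 0.9887
epsilon = 0.0084 * (1 - 0.9887)
epsilon = 9.4708e-05


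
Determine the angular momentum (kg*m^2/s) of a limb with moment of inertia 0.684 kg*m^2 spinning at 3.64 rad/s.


L = I * omega
L = 0.684 * 3.64
L = 2.4898


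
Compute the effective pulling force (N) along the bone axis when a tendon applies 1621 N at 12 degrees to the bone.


F_eff = F_tendon * cos(theta)
theta = 12 deg = 0.2094 rad
cos(theta) = 0.9781
F_eff = 1621 * 0.9781
F_eff = 1585.5773


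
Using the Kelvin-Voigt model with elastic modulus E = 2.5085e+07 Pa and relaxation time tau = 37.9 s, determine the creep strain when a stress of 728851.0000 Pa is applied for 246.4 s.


epsilon(t) = (sigma/E) * (1 - exp(-t/tau))
sigma/E = 728851.0000 / 2.5085e+07 = 0.0291
exp(-t/tau) = exp(-246.4 / 37.9) = 0.0015
epsilon = 0.0291 * (1 - 0.0015)
epsilon = 0.0290


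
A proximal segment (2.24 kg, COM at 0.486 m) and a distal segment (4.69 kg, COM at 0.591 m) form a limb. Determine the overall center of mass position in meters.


COM = (m1*x1 + m2*x2) / (m1 + m2)
COM = (2.24*0.486 + 4.69*0.591) / (2.24 + 4.69)
Numerator = 3.8604
Denominator = 6.9300
COM = 0.5571


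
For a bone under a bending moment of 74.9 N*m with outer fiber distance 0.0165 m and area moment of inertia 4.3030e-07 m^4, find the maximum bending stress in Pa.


sigma = M * c / I
sigma = 74.9 * 0.0165 / 4.3030e-07
M * c = 1.2359
sigma = 2.8721e+06


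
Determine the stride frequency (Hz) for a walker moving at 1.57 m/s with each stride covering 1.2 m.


f = v / stride_length
f = 1.57 / 1.2
f = 1.3083


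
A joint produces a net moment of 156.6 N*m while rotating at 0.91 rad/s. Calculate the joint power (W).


P = M * omega
P = 156.6 * 0.91
P = 142.5060


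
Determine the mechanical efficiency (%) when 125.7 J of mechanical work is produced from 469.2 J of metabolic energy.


eta = (W_mech / E_meta) * 100
eta = (125.7 / 469.2) * 100
ratio = 0.2679
eta = 26.7903


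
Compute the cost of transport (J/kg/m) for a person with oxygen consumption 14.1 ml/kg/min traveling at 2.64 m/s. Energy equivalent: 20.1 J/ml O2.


Power per kg = VO2 * 20.1 / 60
Power per kg = 14.1 * 20.1 / 60 = 4.7235 W/kg
Cost = power_per_kg / speed
Cost = 4.7235 / 2.64
Cost = 1.7892


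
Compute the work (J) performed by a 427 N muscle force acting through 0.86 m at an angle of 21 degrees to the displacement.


W = F * d * cos(theta)
theta = 21 deg = 0.3665 rad
cos(theta) = 0.9336
W = 427 * 0.86 * 0.9336
W = 342.8294


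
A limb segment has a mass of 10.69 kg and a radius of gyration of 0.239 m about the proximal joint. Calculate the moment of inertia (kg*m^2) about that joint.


I = m * k^2
I = 10.69 * 0.239^2
k^2 = 0.0571
I = 0.6106


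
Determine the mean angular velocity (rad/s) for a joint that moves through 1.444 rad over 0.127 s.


omega = delta_theta / delta_t
omega = 1.444 / 0.127
omega = 11.3701


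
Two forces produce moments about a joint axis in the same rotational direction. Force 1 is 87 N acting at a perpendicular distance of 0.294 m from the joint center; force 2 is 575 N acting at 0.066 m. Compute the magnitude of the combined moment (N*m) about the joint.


M = F1 * d1 + F2 * d2
M = 87 * 0.294 + 575 * 0.066
M = 25.5780 + 37.9500
M = 63.5280


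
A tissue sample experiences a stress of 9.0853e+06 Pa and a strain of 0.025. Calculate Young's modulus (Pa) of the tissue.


E = stress / strain
E = 9.0853e+06 / 0.025
E = 3.6341e+08


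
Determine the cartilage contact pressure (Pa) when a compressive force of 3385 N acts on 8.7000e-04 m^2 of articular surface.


P = F / A
P = 3385 / 8.7000e-04
P = 3.8908e+06


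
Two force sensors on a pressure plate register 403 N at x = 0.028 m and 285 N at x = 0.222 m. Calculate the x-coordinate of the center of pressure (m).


COP_x = (F1*x1 + F2*x2) / (F1 + F2)
COP_x = (403*0.028 + 285*0.222) / (403 + 285)
Numerator = 74.5540
Denominator = 688
COP_x = 0.1084


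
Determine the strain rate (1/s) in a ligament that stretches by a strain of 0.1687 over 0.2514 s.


strain_rate = delta_strain / delta_t
strain_rate = 0.1687 / 0.2514
strain_rate = 0.6710


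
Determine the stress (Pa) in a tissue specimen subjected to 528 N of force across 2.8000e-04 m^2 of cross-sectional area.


stress = F / A
stress = 528 / 2.8000e-04
stress = 1.8857e+06


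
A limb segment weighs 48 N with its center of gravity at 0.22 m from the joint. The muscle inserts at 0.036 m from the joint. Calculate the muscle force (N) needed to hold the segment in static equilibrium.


F_muscle = W * d_load / d_muscle
F_muscle = 48 * 0.22 / 0.036
Numerator = 10.5600
F_muscle = 293.3333


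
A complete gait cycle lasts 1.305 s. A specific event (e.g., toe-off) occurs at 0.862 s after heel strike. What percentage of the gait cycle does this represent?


pct = (event_time / cycle_time) * 100
pct = (0.862 / 1.305) * 100
ratio = 0.6605
pct = 66.0536


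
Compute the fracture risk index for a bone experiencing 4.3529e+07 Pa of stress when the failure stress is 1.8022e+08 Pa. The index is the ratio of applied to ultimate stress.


FRI = applied / ultimate
FRI = 4.3529e+07 / 1.8022e+08
FRI = 0.2415


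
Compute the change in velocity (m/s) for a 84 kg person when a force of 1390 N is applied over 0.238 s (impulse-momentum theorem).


J = F * dt = 1390 * 0.238 = 330.8200 N*s
delta_v = J / m
delta_v = 330.8200 / 84
delta_v = 3.9383


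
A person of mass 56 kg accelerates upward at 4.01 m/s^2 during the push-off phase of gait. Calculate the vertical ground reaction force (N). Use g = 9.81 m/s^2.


GRF = m * (g + a)
GRF = 56 * (9.81 + 4.01)
GRF = 56 * 13.8200
GRF = 773.9200


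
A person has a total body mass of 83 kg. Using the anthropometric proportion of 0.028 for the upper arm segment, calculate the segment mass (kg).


m_segment = body_mass * fraction
m_segment = 83 * 0.028
m_segment = 2.3240


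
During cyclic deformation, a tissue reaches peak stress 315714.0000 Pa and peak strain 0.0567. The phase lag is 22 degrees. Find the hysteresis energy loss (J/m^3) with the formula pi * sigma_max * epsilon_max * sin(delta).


E_loss = pi * sigma_max * epsilon_max * sin(delta)
delta = 22 deg = 0.3840 rad
sin(delta) = 0.3746
E_loss = pi * 315714.0000 * 0.0567 * 0.3746
E_loss = 21066.9755


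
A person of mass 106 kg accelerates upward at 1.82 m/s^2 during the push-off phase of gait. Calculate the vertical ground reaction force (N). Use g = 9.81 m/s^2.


GRF = m * (g + a)
GRF = 106 * (9.81 + 1.82)
GRF = 106 * 11.6300
GRF = 1232.7800


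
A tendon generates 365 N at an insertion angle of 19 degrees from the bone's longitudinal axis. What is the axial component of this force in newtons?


F_eff = F_tendon * cos(theta)
theta = 19 deg = 0.3316 rad
cos(theta) = 0.9455
F_eff = 365 * 0.9455
F_eff = 345.1143


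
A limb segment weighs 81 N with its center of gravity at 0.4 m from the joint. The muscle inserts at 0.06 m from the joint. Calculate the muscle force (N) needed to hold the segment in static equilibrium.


F_muscle = W * d_load / d_muscle
F_muscle = 81 * 0.4 / 0.06
Numerator = 32.4000
F_muscle = 540.0000


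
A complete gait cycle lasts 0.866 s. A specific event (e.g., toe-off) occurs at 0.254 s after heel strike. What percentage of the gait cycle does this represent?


pct = (event_time / cycle_time) * 100
pct = (0.254 / 0.866) * 100
ratio = 0.2933
pct = 29.3303


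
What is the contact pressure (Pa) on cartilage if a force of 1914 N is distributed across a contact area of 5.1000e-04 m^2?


P = F / A
P = 1914 / 5.1000e-04
P = 3.7529e+06


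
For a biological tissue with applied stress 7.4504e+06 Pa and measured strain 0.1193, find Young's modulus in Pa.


E = stress / strain
E = 7.4504e+06 / 0.1193
E = 6.2451e+07


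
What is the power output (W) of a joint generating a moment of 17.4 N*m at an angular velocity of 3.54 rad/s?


P = M * omega
P = 17.4 * 3.54
P = 61.5960


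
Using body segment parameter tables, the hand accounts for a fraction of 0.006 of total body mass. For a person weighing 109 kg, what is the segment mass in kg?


m_segment = body_mass * fraction
m_segment = 109 * 0.006
m_segment = 0.6540


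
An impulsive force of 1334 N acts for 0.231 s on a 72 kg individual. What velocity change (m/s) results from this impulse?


J = F * dt = 1334 * 0.231 = 308.1540 N*s
delta_v = J / m
delta_v = 308.1540 / 72
delta_v = 4.2799
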